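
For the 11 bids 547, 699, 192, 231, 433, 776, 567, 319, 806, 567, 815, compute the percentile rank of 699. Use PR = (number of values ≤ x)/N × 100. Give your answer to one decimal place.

72.7

N = 11.
Strictly below 699: 7. Equal to 699: 1.
PR = 8/11 × 100 = 72.7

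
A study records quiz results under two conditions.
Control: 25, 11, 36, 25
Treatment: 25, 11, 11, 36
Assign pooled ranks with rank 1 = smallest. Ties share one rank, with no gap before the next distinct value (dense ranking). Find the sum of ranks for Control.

8

Sorted (ascending): 11, 11, 11, 25, 25, 25, 36, 36
The 3 values of 11 share dense rank 1.
The 3 values of 25 share dense rank 2.
The 2 values of 36 share dense rank 3.
Control values → pooled ranks: 25→2, 11→1, 36→3, 25→2
Rank sum = 2 + 1 + 3 + 2 = 8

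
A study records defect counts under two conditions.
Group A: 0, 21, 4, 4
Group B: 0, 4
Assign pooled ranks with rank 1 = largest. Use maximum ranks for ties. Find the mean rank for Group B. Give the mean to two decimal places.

5.00

Sorted (descending): 21, 4, 4, 4, 0, 0
The 3 values of 4 occupy positions 2–4 → each gets rank 4.
The 2 values of 0 occupy positions 5–6 → each gets rank 6.
Group B values → pooled ranks: 0→6, 4→4
Mean rank = (6 + 4) / 2 = 5.00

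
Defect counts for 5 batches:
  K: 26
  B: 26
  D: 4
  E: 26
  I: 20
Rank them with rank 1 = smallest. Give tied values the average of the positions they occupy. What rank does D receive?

1

Sorted (ascending): 4, 20, 26, 26, 26
The 3 values of 26 occupy positions 3–5 → average rank 4.
D has value 4 → rank 1.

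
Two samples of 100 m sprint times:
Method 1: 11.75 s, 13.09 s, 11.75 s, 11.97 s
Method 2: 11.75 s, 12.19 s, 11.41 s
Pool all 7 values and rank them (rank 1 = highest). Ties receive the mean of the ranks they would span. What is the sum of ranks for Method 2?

14

Sorted (descending): 13.09, 12.19, 11.97, 11.75, 11.75, 11.75, 11.41
The 3 values of 11.75 occupy positions 4–6 → average rank 5.
Method 2 values → pooled ranks: 11.75→5, 12.19→2, 11.41→7
Rank sum = 5 + 2 + 7 = 14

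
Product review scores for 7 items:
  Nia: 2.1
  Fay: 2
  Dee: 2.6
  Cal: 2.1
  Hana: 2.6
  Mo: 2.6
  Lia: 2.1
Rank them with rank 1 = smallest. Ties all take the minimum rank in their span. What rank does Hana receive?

5

Sorted (ascending): 2, 2.1, 2.1, 2.1, 2.6, 2.6, 2.6
The 3 values of 2.1 occupy positions 2–4 → each gets rank 2.
The 3 values of 2.6 occupy positions 5–7 → each gets rank 5.
Hana has value 2.6 → rank 5.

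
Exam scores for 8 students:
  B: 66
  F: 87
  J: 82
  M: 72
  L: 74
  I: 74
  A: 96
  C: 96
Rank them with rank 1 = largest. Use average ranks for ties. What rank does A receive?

1.5

Sorted (descending): 96, 96, 87, 82, 74, 74, 72, 66
The 2 values of 96 occupy positions 1–2 → average rank (1+2)/2 = 1.5.
The 2 values of 74 occupy positions 5–6 → average rank (5+6)/2 = 5.5.
A has value 96 → rank 1.5.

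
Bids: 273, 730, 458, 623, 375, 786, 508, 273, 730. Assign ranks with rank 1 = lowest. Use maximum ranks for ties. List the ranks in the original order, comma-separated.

2, 8, 4, 6, 3, 9, 5, 2, 8

Sorted (ascending): 273, 273, 375, 458, 508, 623, 730, 730, 786
The 2 values of 273 occupy positions 1–2 → each gets rank 2.
The 2 values of 730 occupy positions 7–8 → each gets rank 8.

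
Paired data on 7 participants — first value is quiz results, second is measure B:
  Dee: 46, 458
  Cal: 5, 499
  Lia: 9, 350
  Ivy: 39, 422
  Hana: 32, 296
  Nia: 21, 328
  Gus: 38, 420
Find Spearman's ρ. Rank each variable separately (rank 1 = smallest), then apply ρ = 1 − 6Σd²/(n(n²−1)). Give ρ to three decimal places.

0.107

Ranks of variable 1: 7, 1, 2, 6, 4, 3, 5
Ranks of variable 2: 6, 7, 3, 5, 1, 2, 4
d = r₁ − r₂: 1, -6, -1, 1, 3, 1, 1
d²: 1, 36, 1, 1, 9, 1, 1; Σd² = 50
ρ = 1 − 6·50/(7·48) = 1 − 300/336 = 0.107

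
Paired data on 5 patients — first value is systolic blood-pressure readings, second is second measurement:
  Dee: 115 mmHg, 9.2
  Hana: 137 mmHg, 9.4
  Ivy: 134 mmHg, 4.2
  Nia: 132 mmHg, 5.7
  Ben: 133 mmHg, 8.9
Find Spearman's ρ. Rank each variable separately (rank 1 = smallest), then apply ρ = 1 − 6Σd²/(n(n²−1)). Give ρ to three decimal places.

0.100

Ranks of variable 1: 1, 5, 4, 2, 3
Ranks of variable 2: 4, 5, 1, 2, 3
d = r₁ − r₂: -3, 0, 3, 0, 0
d²: 9, 0, 9, 0, 0; Σd² = 18
ρ = 1 − 6·18/(5·24) = 1 − 108/120 = 0.100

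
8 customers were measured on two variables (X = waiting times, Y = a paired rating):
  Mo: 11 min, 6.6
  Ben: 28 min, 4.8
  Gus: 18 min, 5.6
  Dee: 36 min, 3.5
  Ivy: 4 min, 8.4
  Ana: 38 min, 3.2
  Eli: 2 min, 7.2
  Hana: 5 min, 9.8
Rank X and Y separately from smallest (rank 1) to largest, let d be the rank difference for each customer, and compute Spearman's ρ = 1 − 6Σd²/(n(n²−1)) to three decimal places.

Ranks of variable 1: 4, 6, 5, 7, 2, 8, 1, 3
Ranks of variable 2: 5, 3, 4, 2, 7, 1, 6, 8
d = r₁ − r₂: -1, 3, 1, 5, -5, 7, -5, -5
d²: 1, 9, 1, 25, 25, 49, 25, 25; Σd² = 160
ρ = 1 − 6·160/(8·63) = 1 − 960/504 = -0.905

-0.905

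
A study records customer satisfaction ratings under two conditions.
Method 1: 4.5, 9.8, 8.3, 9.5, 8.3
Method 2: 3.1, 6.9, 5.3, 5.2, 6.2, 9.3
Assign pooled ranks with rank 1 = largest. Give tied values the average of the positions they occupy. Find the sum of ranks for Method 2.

44

Sorted (descending): 9.8, 9.5, 9.3, 8.3, 8.3, 6.9, 6.2, 5.3, 5.2, 4.5, 3.1
The 2 values of 8.3 occupy positions 4–5 → average rank (4+5)/2 = 4.5.
Method 2 values → pooled ranks: 3.1→11, 6.9→6, 5.3→8, 5.2→9, 6.2→7, 9.3→3
Rank sum = 11 + 6 + 8 + 9 + 7 + 3 = 44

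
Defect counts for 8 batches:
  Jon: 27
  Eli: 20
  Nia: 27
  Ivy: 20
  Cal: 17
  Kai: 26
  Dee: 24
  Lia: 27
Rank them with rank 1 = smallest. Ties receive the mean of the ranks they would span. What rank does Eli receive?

Sorted (ascending): 17, 20, 20, 24, 26, 27, 27, 27
The 2 values of 20 occupy positions 2–3 → average rank (2+3)/2 = 2.5.
The 3 values of 27 occupy positions 6–8 → average rank 7.
Eli has value 20 → rank 2.5.

2.5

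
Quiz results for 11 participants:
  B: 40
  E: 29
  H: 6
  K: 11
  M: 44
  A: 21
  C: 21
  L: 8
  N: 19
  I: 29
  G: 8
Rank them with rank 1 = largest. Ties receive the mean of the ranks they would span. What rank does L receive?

9.5

Sorted (descending): 44, 40, 29, 29, 21, 21, 19, 11, 8, 8, 6
The 2 values of 29 occupy positions 3–4 → average rank (3+4)/2 = 3.5.
The 2 values of 21 occupy positions 5–6 → average rank (5+6)/2 = 5.5.
The 2 values of 8 occupy positions 9–10 → average rank (9+10)/2 = 9.5.
L has value 8 → rank 9.5.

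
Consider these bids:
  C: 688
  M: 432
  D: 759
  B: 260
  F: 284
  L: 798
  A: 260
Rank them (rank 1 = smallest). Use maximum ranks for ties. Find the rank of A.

Sorted (ascending): 260, 260, 284, 432, 688, 759, 798
The 2 values of 260 occupy positions 1–2 → each gets rank 2.
A has value 260 → rank 2.

2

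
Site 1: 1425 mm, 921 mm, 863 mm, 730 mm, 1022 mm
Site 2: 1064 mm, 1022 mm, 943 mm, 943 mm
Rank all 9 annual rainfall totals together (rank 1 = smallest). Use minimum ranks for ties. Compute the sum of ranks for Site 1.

Sorted (ascending): 730, 863, 921, 943, 943, 1022, 1022, 1064, 1425
The 2 values of 943 occupy positions 4–5 → each gets rank 4.
The 2 values of 1022 occupy positions 6–7 → each gets rank 6.
Site 1 values → pooled ranks: 1425→9, 921→3, 863→2, 730→1, 1022→6
Rank sum = 9 + 3 + 2 + 1 + 6 = 21

21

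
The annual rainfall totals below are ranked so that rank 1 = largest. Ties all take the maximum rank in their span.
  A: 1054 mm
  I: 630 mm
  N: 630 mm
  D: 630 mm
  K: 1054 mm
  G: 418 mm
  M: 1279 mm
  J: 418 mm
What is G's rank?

Sorted (descending): 1279, 1054, 1054, 630, 630, 630, 418, 418
The 2 values of 1054 occupy positions 2–3 → each gets rank 3.
The 3 values of 630 occupy positions 4–6 → each gets rank 6.
The 2 values of 418 occupy positions 7–8 → each gets rank 8.
G has value 418 mm → rank 8.

8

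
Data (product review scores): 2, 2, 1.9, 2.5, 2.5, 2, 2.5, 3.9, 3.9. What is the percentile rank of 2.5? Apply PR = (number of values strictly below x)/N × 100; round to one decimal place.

44.4

N = 9.
Strictly below 2.5: 4. Equal to 2.5: 3.
PR = 4/9 × 100 = 44.4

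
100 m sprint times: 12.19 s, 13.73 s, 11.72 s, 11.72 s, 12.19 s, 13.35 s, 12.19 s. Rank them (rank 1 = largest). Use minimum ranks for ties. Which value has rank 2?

Sorted (descending): 13.73, 13.35, 12.19, 12.19, 12.19, 11.72, 11.72
The 3 values of 12.19 occupy positions 3–5 → each gets rank 3.
The 2 values of 11.72 occupy positions 6–7 → each gets rank 6.
Rank 2 → value 13.35.

13.35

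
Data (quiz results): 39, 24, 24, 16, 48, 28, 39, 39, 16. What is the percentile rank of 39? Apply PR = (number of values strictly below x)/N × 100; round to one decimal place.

N = 9.
Strictly below 39: 5. Equal to 39: 3.
PR = 5/9 × 100 = 55.6

55.6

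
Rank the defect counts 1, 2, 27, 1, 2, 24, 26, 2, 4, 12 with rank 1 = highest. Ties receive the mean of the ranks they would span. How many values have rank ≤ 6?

Sorted (descending): 27, 26, 24, 12, 4, 2, 2, 2, 1, 1
The 3 values of 2 occupy positions 6–8 → average rank 7.
The 2 values of 1 occupy positions 9–10 → average rank (9+10)/2 = 9.5.
Ranks ≤ 6: {1, 2, 3, 4, 5} → 5 values.

5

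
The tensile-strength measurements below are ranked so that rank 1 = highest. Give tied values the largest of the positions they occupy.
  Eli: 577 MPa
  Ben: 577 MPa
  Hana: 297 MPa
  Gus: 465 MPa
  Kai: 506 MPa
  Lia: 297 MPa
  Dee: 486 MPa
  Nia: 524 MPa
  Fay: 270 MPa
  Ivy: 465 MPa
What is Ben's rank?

2

Sorted (descending): 577, 577, 524, 506, 486, 465, 465, 297, 297, 270
The 2 values of 577 occupy positions 1–2 → each gets rank 2.
The 2 values of 465 occupy positions 6–7 → each gets rank 7.
The 2 values of 297 occupy positions 8–9 → each gets rank 9.
Ben has value 577 MPa → rank 2.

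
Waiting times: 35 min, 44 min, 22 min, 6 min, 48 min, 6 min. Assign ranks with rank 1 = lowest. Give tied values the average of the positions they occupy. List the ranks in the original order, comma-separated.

4, 5, 3, 1.5, 6, 1.5

Sorted (ascending): 6, 6, 22, 35, 44, 48
The 2 values of 6 occupy positions 1–2 → average rank (1+2)/2 = 1.5.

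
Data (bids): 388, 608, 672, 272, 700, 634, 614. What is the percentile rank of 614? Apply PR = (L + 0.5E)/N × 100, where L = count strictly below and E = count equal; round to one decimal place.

N = 7.
Strictly below 614: 3. Equal to 614: 1.
PR = (3 + 0.5·1)/7 × 100 = 50.0

50.0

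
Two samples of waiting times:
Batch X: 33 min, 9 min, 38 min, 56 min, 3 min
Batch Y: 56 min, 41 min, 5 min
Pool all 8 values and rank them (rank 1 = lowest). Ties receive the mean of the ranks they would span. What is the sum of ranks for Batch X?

Sorted (ascending): 3, 5, 9, 33, 38, 41, 56, 56
The 2 values of 56 occupy positions 7–8 → average rank (7+8)/2 = 7.5.
Batch X values → pooled ranks: 33→4, 9→3, 38→5, 56→7.5, 3→1
Rank sum = 4 + 3 + 5 + 7.5 + 1 = 20.5

20.5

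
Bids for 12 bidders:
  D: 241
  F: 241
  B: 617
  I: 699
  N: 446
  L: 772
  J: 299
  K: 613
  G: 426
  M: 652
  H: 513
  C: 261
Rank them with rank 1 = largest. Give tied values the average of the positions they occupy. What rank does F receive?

11.5

Sorted (descending): 772, 699, 652, 617, 613, 513, 446, 426, 299, 261, 241, 241
The 2 values of 241 occupy positions 11–12 → average rank (11+12)/2 = 11.5.
F has value 241 → rank 11.5.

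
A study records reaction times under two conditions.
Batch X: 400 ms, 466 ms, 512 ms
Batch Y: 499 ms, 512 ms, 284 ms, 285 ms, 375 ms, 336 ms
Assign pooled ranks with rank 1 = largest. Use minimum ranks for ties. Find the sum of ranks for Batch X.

Sorted (descending): 512, 512, 499, 466, 400, 375, 336, 285, 284
The 2 values of 512 occupy positions 1–2 → each gets rank 1.
Batch X values → pooled ranks: 400→5, 466→4, 512→1
Rank sum = 5 + 4 + 1 = 10

10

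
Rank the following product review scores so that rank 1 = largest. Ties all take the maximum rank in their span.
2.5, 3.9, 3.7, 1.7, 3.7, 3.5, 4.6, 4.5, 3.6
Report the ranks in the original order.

Sorted (descending): 4.6, 4.5, 3.9, 3.7, 3.7, 3.6, 3.5, 2.5, 1.7
The 2 values of 3.7 occupy positions 4–5 → each gets rank 5.

8, 3, 5, 9, 5, 7, 1, 2, 6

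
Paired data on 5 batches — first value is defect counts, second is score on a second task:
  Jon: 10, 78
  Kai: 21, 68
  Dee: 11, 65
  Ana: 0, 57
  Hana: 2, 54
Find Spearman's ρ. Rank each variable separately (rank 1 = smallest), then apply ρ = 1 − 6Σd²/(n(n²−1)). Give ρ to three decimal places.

0.600

Ranks of variable 1: 3, 5, 4, 1, 2
Ranks of variable 2: 5, 4, 3, 2, 1
d = r₁ − r₂: -2, 1, 1, -1, 1
d²: 4, 1, 1, 1, 1; Σd² = 8
ρ = 1 − 6·8/(5·24) = 1 − 48/120 = 0.600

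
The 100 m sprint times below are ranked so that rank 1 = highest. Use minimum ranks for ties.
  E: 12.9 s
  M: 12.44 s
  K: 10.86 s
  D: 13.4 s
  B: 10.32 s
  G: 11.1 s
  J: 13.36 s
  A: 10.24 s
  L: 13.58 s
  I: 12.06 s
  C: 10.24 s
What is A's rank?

10

Sorted (descending): 13.58, 13.4, 13.36, 12.9, 12.44, 12.06, 11.1, 10.86, 10.32, 10.24, 10.24
The 2 values of 10.24 occupy positions 10–11 → each gets rank 10.
A has value 10.24 s → rank 10.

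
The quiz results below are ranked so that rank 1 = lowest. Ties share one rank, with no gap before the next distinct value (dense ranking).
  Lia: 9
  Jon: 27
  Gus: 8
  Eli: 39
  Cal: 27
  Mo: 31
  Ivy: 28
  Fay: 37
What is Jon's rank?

3

Sorted (ascending): 8, 9, 27, 27, 28, 31, 37, 39
The 2 values of 27 share dense rank 3.
Remaining distinct values take the next consecutive integers.
Jon has value 27 → rank 3.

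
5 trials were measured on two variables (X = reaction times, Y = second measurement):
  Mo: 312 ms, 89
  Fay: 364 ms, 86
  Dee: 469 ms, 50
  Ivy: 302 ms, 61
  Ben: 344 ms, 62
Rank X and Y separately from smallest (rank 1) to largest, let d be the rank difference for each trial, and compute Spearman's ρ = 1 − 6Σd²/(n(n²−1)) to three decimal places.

Ranks of variable 1: 2, 4, 5, 1, 3
Ranks of variable 2: 5, 4, 1, 2, 3
d = r₁ − r₂: -3, 0, 4, -1, 0
d²: 9, 0, 16, 1, 0; Σd² = 26
ρ = 1 − 6·26/(5·24) = 1 − 156/120 = -0.300

-0.300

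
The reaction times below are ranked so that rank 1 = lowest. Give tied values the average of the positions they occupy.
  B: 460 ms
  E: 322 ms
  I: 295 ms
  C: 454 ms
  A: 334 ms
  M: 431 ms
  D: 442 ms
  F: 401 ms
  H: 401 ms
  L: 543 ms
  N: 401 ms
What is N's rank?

5

Sorted (ascending): 295, 322, 334, 401, 401, 401, 431, 442, 454, 460, 543
The 3 values of 401 occupy positions 4–6 → average rank 5.
N has value 401 ms → rank 5.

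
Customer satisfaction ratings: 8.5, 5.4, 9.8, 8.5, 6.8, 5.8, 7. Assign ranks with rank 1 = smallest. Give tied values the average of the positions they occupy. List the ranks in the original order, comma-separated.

Sorted (ascending): 5.4, 5.8, 6.8, 7, 8.5, 8.5, 9.8
The 2 values of 8.5 occupy positions 5–6 → average rank (5+6)/2 = 5.5.

5.5, 1, 7, 5.5, 3, 2, 4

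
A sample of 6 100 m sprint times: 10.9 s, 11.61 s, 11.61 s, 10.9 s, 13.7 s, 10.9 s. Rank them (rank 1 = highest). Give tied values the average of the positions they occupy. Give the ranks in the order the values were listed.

5, 2.5, 2.5, 5, 1, 5

Sorted (descending): 13.7, 11.61, 11.61, 10.9, 10.9, 10.9
The 2 values of 11.61 occupy positions 2–3 → average rank (2+3)/2 = 2.5.
The 3 values of 10.9 occupy positions 4–6 → average rank 5.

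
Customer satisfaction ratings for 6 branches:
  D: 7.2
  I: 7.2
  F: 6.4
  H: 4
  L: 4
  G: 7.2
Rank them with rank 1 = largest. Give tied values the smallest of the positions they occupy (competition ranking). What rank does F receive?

Sorted (descending): 7.2, 7.2, 7.2, 6.4, 4, 4
The 3 values of 7.2 occupy positions 1–3 → each gets rank 1.
The 2 values of 4 occupy positions 5–6 → each gets rank 5.
F has value 6.4 → rank 4.

4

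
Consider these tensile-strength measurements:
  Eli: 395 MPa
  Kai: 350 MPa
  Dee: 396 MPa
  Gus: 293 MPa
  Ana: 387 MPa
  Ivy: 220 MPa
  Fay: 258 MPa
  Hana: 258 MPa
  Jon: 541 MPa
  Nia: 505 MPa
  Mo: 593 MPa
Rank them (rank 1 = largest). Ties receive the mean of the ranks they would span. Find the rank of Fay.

Sorted (descending): 593, 541, 505, 396, 395, 387, 350, 293, 258, 258, 220
The 2 values of 258 occupy positions 9–10 → average rank (9+10)/2 = 9.5.
Fay has value 258 MPa → rank 9.5.

9.5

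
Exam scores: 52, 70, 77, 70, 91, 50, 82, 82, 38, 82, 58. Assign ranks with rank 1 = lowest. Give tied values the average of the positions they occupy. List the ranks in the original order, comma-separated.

3, 5.5, 7, 5.5, 11, 2, 9, 9, 1, 9, 4

Sorted (ascending): 38, 50, 52, 58, 70, 70, 77, 82, 82, 82, 91
The 2 values of 70 occupy positions 5–6 → average rank (5+6)/2 = 5.5.
The 3 values of 82 occupy positions 8–10 → average rank 9.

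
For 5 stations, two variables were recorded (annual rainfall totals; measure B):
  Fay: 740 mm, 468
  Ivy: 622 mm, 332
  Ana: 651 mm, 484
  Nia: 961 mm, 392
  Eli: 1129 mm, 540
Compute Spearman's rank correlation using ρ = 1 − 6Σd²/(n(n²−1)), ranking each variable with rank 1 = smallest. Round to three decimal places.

Ranks of variable 1: 3, 1, 2, 4, 5
Ranks of variable 2: 3, 1, 4, 2, 5
d = r₁ − r₂: 0, 0, -2, 2, 0
d²: 0, 0, 4, 4, 0; Σd² = 8
ρ = 1 − 6·8/(5·24) = 1 − 48/120 = 0.600

0.600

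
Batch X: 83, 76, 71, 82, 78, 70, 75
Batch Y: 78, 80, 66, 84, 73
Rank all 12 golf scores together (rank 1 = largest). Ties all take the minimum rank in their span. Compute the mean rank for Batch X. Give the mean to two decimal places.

6.57

Sorted (descending): 84, 83, 82, 80, 78, 78, 76, 75, 73, 71, 70, 66
The 2 values of 78 occupy positions 5–6 → each gets rank 5.
Batch X values → pooled ranks: 83→2, 76→7, 71→10, 82→3, 78→5, 70→11, 75→8
Mean rank = (2 + 7 + 10 + 3 + 5 + 11 + 8) / 7 = 6.57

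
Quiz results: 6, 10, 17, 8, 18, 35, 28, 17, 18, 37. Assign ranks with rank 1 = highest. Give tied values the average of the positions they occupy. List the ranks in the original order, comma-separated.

10, 8, 6.5, 9, 4.5, 2, 3, 6.5, 4.5, 1

Sorted (descending): 37, 35, 28, 18, 18, 17, 17, 10, 8, 6
The 2 values of 18 occupy positions 4–5 → average rank (4+5)/2 = 4.5.
The 2 values of 17 occupy positions 6–7 → average rank (6+7)/2 = 6.5.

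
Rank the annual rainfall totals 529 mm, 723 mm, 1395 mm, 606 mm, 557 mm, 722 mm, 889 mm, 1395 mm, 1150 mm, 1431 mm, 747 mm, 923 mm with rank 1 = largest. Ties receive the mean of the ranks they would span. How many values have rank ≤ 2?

1

Sorted (descending): 1431, 1395, 1395, 1150, 923, 889, 747, 723, 722, 606, 557, 529
The 2 values of 1395 occupy positions 2–3 → average rank (2+3)/2 = 2.5.
Ranks ≤ 2: {1} → 1 value.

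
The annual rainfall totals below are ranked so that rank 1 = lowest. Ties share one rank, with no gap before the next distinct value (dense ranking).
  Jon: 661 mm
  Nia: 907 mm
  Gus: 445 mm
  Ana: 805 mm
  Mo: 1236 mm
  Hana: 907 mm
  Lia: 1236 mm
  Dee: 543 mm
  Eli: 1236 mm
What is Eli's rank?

Sorted (ascending): 445, 543, 661, 805, 907, 907, 1236, 1236, 1236
The 2 values of 907 share dense rank 5.
The 3 values of 1236 share dense rank 6.
Remaining distinct values take the next consecutive integers.
Eli has value 1236 mm → rank 6.

6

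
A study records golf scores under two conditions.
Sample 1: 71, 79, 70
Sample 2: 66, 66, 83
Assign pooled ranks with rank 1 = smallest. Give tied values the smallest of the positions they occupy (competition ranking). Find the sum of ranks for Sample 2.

Sorted (ascending): 66, 66, 70, 71, 79, 83
The 2 values of 66 occupy positions 1–2 → each gets rank 1.
Sample 2 values → pooled ranks: 66→1, 66→1, 83→6
Rank sum = 1 + 1 + 6 = 8

8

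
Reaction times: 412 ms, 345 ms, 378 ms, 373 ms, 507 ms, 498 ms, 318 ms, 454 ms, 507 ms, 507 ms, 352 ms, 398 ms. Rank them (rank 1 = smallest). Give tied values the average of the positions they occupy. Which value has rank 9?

Sorted (ascending): 318, 345, 352, 373, 378, 398, 412, 454, 498, 507, 507, 507
The 3 values of 507 occupy positions 10–12 → average rank 11.
Rank 9 → value 498.

498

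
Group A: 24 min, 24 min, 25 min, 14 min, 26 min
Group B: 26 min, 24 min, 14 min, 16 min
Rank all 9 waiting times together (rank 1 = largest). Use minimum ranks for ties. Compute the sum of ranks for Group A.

20

Sorted (descending): 26, 26, 25, 24, 24, 24, 16, 14, 14
The 2 values of 26 occupy positions 1–2 → each gets rank 1.
The 3 values of 24 occupy positions 4–6 → each gets rank 4.
The 2 values of 14 occupy positions 8–9 → each gets rank 8.
Group A values → pooled ranks: 24→4, 24→4, 25→3, 14→8, 26→1
Rank sum = 4 + 4 + 3 + 8 + 1 = 20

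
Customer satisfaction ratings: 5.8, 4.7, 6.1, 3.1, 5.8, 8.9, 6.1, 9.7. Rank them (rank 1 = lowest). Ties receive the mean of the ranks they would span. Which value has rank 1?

3.1

Sorted (ascending): 3.1, 4.7, 5.8, 5.8, 6.1, 6.1, 8.9, 9.7
The 2 values of 5.8 occupy positions 3–4 → average rank (3+4)/2 = 3.5.
The 2 values of 6.1 occupy positions 5–6 → average rank (5+6)/2 = 5.5.
Rank 1 → value 3.1.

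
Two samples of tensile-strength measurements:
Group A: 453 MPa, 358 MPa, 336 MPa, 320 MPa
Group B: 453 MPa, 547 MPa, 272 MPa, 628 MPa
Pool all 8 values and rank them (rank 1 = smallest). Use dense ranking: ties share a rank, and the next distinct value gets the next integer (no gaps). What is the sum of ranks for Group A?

14

Sorted (ascending): 272, 320, 336, 358, 453, 453, 547, 628
The 2 values of 453 share dense rank 5.
Remaining distinct values take the next consecutive integers.
Group A values → pooled ranks: 453→5, 358→4, 336→3, 320→2
Rank sum = 5 + 4 + 3 + 2 = 14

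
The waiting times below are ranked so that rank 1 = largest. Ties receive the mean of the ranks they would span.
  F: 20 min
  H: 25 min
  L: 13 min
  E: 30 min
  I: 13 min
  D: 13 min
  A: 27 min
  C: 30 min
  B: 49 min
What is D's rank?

Sorted (descending): 49, 30, 30, 27, 25, 20, 13, 13, 13
The 2 values of 30 occupy positions 2–3 → average rank (2+3)/2 = 2.5.
The 3 values of 13 occupy positions 7–9 → average rank 8.
D has value 13 min → rank 8.

8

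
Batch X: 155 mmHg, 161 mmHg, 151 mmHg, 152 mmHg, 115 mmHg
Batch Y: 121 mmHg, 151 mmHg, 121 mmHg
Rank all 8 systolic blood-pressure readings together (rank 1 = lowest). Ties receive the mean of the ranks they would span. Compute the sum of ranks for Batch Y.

Sorted (ascending): 115, 121, 121, 151, 151, 152, 155, 161
The 2 values of 121 occupy positions 2–3 → average rank (2+3)/2 = 2.5.
The 2 values of 151 occupy positions 4–5 → average rank (4+5)/2 = 4.5.
Batch Y values → pooled ranks: 121→2.5, 151→4.5, 121→2.5
Rank sum = 2.5 + 4.5 + 2.5 = 9.5

9.5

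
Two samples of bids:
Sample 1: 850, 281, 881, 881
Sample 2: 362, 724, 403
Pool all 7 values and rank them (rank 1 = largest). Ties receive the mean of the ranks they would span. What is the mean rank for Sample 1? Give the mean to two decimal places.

3.25

Sorted (descending): 881, 881, 850, 724, 403, 362, 281
The 2 values of 881 occupy positions 1–2 → average rank (1+2)/2 = 1.5.
Sample 1 values → pooled ranks: 850→3, 281→7, 881→1.5, 881→1.5
Mean rank = (3 + 7 + 1.5 + 1.5) / 4 = 3.25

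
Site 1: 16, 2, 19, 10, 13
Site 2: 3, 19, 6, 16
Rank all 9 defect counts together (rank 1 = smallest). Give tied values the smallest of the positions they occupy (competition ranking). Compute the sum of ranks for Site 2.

Sorted (ascending): 2, 3, 6, 10, 13, 16, 16, 19, 19
The 2 values of 16 occupy positions 6–7 → each gets rank 6.
The 2 values of 19 occupy positions 8–9 → each gets rank 8.
Site 2 values → pooled ranks: 3→2, 19→8, 6→3, 16→6
Rank sum = 2 + 8 + 3 + 6 = 19

19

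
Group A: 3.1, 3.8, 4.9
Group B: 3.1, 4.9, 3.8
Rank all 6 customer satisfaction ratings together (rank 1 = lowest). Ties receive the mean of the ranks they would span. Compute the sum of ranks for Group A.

Sorted (ascending): 3.1, 3.1, 3.8, 3.8, 4.9, 4.9
The 2 values of 3.1 occupy positions 1–2 → average rank (1+2)/2 = 1.5.
The 2 values of 3.8 occupy positions 3–4 → average rank (3+4)/2 = 3.5.
The 2 values of 4.9 occupy positions 5–6 → average rank (5+6)/2 = 5.5.
Group A values → pooled ranks: 3.1→1.5, 3.8→3.5, 4.9→5.5
Rank sum = 1.5 + 3.5 + 5.5 = 10.5

10.5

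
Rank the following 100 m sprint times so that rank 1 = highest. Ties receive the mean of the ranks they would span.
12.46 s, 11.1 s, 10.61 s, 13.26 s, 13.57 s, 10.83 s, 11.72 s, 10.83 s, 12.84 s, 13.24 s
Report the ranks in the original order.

5, 7, 10, 2, 1, 8.5, 6, 8.5, 4, 3

Sorted (descending): 13.57, 13.26, 13.24, 12.84, 12.46, 11.72, 11.1, 10.83, 10.83, 10.61
The 2 values of 10.83 occupy positions 8–9 → average rank (8+9)/2 = 8.5.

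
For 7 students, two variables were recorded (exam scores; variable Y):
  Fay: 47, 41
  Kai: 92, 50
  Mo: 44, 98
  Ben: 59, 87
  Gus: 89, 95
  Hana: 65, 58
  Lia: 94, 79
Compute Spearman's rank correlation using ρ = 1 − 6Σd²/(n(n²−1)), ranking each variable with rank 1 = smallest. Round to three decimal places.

Ranks of variable 1: 2, 6, 1, 3, 5, 4, 7
Ranks of variable 2: 1, 2, 7, 5, 6, 3, 4
d = r₁ − r₂: 1, 4, -6, -2, -1, 1, 3
d²: 1, 16, 36, 4, 1, 1, 9; Σd² = 68
ρ = 1 − 6·68/(7·48) = 1 − 408/336 = -0.214

-0.214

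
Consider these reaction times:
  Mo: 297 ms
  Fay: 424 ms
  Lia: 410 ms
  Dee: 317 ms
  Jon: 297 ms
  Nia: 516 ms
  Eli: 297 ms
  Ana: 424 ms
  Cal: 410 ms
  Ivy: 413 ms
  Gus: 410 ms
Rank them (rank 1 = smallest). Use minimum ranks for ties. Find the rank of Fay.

Sorted (ascending): 297, 297, 297, 317, 410, 410, 410, 413, 424, 424, 516
The 3 values of 297 occupy positions 1–3 → each gets rank 1.
The 3 values of 410 occupy positions 5–7 → each gets rank 5.
The 2 values of 424 occupy positions 9–10 → each gets rank 9.
Fay has value 424 ms → rank 9.

9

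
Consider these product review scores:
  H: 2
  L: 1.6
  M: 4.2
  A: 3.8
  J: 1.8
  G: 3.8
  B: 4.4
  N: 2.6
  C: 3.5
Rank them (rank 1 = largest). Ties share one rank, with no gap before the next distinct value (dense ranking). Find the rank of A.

3

Sorted (descending): 4.4, 4.2, 3.8, 3.8, 3.5, 2.6, 2, 1.8, 1.6
The 2 values of 3.8 share dense rank 3.
Remaining distinct values take the next consecutive integers.
A has value 3.8 → rank 3.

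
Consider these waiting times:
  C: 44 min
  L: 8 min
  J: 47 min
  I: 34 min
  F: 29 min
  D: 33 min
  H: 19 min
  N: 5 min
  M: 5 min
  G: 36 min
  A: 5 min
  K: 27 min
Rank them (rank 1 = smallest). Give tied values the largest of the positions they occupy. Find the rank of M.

Sorted (ascending): 5, 5, 5, 8, 19, 27, 29, 33, 34, 36, 44, 47
The 3 values of 5 occupy positions 1–3 → each gets rank 3.
M has value 5 min → rank 3.

3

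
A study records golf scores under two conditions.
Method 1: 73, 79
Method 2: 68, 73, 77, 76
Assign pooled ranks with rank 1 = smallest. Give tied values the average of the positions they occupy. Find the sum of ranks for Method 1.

8.5

Sorted (ascending): 68, 73, 73, 76, 77, 79
The 2 values of 73 occupy positions 2–3 → average rank (2+3)/2 = 2.5.
Method 1 values → pooled ranks: 73→2.5, 79→6
Rank sum = 2.5 + 6 = 8.5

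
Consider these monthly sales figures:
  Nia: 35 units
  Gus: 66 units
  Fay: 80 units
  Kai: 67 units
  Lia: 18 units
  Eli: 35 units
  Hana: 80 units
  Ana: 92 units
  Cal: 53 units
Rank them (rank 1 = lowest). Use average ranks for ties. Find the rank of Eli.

2.5

Sorted (ascending): 18, 35, 35, 53, 66, 67, 80, 80, 92
The 2 values of 35 occupy positions 2–3 → average rank (2+3)/2 = 2.5.
The 2 values of 80 occupy positions 7–8 → average rank (7+8)/2 = 7.5.
Eli has value 35 units → rank 2.5.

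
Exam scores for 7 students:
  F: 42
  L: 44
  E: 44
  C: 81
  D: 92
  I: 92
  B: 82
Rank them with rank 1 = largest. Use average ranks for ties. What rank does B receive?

3

Sorted (descending): 92, 92, 82, 81, 44, 44, 42
The 2 values of 92 occupy positions 1–2 → average rank (1+2)/2 = 1.5.
The 2 values of 44 occupy positions 5–6 → average rank (5+6)/2 = 5.5.
B has value 82 → rank 3.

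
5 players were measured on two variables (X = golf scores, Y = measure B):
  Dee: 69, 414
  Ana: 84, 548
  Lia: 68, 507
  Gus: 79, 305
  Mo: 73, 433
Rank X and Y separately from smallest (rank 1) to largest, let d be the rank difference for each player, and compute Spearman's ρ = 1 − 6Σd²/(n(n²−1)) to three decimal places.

0.100

Ranks of variable 1: 2, 5, 1, 4, 3
Ranks of variable 2: 2, 5, 4, 1, 3
d = r₁ − r₂: 0, 0, -3, 3, 0
d²: 0, 0, 9, 9, 0; Σd² = 18
ρ = 1 − 6·18/(5·24) = 1 − 108/120 = 0.100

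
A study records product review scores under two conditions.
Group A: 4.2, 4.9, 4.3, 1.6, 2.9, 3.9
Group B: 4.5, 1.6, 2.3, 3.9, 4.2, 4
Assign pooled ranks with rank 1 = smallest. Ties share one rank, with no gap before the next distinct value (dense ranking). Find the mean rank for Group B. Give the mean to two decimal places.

4.33

Sorted (ascending): 1.6, 1.6, 2.3, 2.9, 3.9, 3.9, 4, 4.2, 4.2, 4.3, 4.5, 4.9
The 2 values of 1.6 share dense rank 1.
The 2 values of 3.9 share dense rank 4.
The 2 values of 4.2 share dense rank 6.
Remaining distinct values take the next consecutive integers.
Group B values → pooled ranks: 4.5→8, 1.6→1, 2.3→2, 3.9→4, 4.2→6, 4→5
Mean rank = (8 + 1 + 2 + 4 + 6 + 5) / 6 = 4.33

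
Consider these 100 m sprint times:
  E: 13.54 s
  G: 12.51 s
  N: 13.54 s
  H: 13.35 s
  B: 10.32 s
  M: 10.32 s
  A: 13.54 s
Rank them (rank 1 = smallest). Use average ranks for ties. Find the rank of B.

Sorted (ascending): 10.32, 10.32, 12.51, 13.35, 13.54, 13.54, 13.54
The 2 values of 10.32 occupy positions 1–2 → average rank (1+2)/2 = 1.5.
The 3 values of 13.54 occupy positions 5–7 → average rank 6.
B has value 10.32 s → rank 1.5.

1.5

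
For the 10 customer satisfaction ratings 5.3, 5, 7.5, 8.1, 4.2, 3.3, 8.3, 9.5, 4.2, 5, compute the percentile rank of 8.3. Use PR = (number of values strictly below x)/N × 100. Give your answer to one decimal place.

N = 10.
Strictly below 8.3: 8. Equal to 8.3: 1.
PR = 8/10 × 100 = 80.0

80.0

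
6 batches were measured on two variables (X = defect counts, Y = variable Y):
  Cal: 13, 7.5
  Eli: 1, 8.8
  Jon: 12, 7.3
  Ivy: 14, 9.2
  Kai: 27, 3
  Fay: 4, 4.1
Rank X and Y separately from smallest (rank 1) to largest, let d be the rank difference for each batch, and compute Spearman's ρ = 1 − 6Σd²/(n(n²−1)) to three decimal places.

Ranks of variable 1: 4, 1, 3, 5, 6, 2
Ranks of variable 2: 4, 5, 3, 6, 1, 2
d = r₁ − r₂: 0, -4, 0, -1, 5, 0
d²: 0, 16, 0, 1, 25, 0; Σd² = 42
ρ = 1 − 6·42/(6·35) = 1 − 252/210 = -0.200

-0.200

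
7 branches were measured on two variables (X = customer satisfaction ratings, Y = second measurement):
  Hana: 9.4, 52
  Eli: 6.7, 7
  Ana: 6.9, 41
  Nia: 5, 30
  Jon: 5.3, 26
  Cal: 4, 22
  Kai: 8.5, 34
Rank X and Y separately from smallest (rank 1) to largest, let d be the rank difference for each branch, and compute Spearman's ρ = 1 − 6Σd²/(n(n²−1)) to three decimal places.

0.714

Ranks of variable 1: 7, 4, 5, 2, 3, 1, 6
Ranks of variable 2: 7, 1, 6, 4, 3, 2, 5
d = r₁ − r₂: 0, 3, -1, -2, 0, -1, 1
d²: 0, 9, 1, 4, 0, 1, 1; Σd² = 16
ρ = 1 − 6·16/(7·48) = 1 − 96/336 = 0.714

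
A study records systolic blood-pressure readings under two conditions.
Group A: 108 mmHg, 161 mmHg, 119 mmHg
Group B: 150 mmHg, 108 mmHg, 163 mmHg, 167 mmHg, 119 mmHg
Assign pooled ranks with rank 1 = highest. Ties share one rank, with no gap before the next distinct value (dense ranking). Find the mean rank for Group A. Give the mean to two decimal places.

Sorted (descending): 167, 163, 161, 150, 119, 119, 108, 108
The 2 values of 119 share dense rank 5.
The 2 values of 108 share dense rank 6.
Remaining distinct values take the next consecutive integers.
Group A values → pooled ranks: 108→6, 161→3, 119→5
Mean rank = (6 + 3 + 5) / 3 = 4.67

4.67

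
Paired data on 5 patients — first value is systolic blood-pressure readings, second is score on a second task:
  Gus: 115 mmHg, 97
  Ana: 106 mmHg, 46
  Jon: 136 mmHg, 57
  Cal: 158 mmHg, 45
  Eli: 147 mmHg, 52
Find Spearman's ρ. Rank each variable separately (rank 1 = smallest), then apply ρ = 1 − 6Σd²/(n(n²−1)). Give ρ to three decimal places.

Ranks of variable 1: 2, 1, 3, 5, 4
Ranks of variable 2: 5, 2, 4, 1, 3
d = r₁ − r₂: -3, -1, -1, 4, 1
d²: 9, 1, 1, 16, 1; Σd² = 28
ρ = 1 − 6·28/(5·24) = 1 − 168/120 = -0.400

-0.400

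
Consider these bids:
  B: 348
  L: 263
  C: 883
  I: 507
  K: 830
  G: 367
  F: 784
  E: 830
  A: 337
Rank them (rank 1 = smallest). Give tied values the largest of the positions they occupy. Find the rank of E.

Sorted (ascending): 263, 337, 348, 367, 507, 784, 830, 830, 883
The 2 values of 830 occupy positions 7–8 → each gets rank 8.
E has value 830 → rank 8.

8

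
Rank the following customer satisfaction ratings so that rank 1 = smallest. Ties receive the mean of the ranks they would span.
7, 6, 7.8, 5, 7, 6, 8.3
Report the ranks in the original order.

4.5, 2.5, 6, 1, 4.5, 2.5, 7

Sorted (ascending): 5, 6, 6, 7, 7, 7.8, 8.3
The 2 values of 6 occupy positions 2–3 → average rank (2+3)/2 = 2.5.
The 2 values of 7 occupy positions 4–5 → average rank (4+5)/2 = 4.5.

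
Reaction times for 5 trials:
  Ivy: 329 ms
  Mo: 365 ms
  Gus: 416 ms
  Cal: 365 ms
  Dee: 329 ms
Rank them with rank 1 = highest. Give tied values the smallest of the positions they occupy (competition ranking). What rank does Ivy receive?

4

Sorted (descending): 416, 365, 365, 329, 329
The 2 values of 365 occupy positions 2–3 → each gets rank 2.
The 2 values of 329 occupy positions 4–5 → each gets rank 4.
Ivy has value 329 ms → rank 4.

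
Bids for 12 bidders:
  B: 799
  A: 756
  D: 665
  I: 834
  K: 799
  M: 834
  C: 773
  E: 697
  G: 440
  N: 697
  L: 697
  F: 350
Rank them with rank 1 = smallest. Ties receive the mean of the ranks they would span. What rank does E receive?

Sorted (ascending): 350, 440, 665, 697, 697, 697, 756, 773, 799, 799, 834, 834
The 3 values of 697 occupy positions 4–6 → average rank 5.
The 2 values of 799 occupy positions 9–10 → average rank (9+10)/2 = 9.5.
The 2 values of 834 occupy positions 11–12 → average rank (11+12)/2 = 11.5.
E has value 697 → rank 5.

5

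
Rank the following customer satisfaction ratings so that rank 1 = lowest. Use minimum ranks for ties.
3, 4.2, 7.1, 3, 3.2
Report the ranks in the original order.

1, 4, 5, 1, 3

Sorted (ascending): 3, 3, 3.2, 4.2, 7.1
The 2 values of 3 occupy positions 1–2 → each gets rank 1.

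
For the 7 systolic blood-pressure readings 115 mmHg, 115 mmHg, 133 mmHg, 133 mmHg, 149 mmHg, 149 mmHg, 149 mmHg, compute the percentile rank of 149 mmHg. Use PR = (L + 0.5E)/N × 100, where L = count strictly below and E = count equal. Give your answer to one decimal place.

78.6

N = 7.
Strictly below 149: 4. Equal to 149: 3.
PR = (4 + 0.5·3)/7 × 100 = 78.6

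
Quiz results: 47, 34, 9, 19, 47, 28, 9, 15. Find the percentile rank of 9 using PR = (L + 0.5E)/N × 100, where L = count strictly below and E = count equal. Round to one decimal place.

12.5

N = 8.
Strictly below 9: 0. Equal to 9: 2.
PR = (0 + 0.5·2)/8 × 100 = 12.5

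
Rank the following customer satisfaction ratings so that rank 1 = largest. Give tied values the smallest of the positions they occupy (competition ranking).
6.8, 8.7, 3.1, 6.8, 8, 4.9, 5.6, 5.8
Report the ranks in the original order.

Sorted (descending): 8.7, 8, 6.8, 6.8, 5.8, 5.6, 4.9, 3.1
The 2 values of 6.8 occupy positions 3–4 → each gets rank 3.

3, 1, 8, 3, 2, 7, 6, 5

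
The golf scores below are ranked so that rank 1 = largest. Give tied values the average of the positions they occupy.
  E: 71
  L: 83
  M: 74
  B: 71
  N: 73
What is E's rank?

Sorted (descending): 83, 74, 73, 71, 71
The 2 values of 71 occupy positions 4–5 → average rank (4+5)/2 = 4.5.
E has value 71 → rank 4.5.

4.5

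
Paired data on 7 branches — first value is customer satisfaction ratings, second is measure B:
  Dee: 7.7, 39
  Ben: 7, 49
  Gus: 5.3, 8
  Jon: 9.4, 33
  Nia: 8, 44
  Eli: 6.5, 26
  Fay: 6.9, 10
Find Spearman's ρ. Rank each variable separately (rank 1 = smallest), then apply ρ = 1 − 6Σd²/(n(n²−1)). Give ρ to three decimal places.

Ranks of variable 1: 5, 4, 1, 7, 6, 2, 3
Ranks of variable 2: 5, 7, 1, 4, 6, 3, 2
d = r₁ − r₂: 0, -3, 0, 3, 0, -1, 1
d²: 0, 9, 0, 9, 0, 1, 1; Σd² = 20
ρ = 1 − 6·20/(7·48) = 1 − 120/336 = 0.643

0.643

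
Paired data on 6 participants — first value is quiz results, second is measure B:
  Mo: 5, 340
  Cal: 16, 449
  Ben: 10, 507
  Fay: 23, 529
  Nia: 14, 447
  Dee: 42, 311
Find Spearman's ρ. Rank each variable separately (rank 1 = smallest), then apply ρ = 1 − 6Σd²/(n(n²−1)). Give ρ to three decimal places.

-0.029

Ranks of variable 1: 1, 4, 2, 5, 3, 6
Ranks of variable 2: 2, 4, 5, 6, 3, 1
d = r₁ − r₂: -1, 0, -3, -1, 0, 5
d²: 1, 0, 9, 1, 0, 25; Σd² = 36
ρ = 1 − 6·36/(6·35) = 1 − 216/210 = -0.029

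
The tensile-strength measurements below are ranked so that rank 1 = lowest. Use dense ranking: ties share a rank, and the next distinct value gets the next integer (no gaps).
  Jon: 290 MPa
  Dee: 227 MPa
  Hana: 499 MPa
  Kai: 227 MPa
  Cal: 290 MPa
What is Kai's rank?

1

Sorted (ascending): 227, 227, 290, 290, 499
The 2 values of 227 share dense rank 1.
The 2 values of 290 share dense rank 2.
Remaining distinct values take the next consecutive integers.
Kai has value 227 MPa → rank 1.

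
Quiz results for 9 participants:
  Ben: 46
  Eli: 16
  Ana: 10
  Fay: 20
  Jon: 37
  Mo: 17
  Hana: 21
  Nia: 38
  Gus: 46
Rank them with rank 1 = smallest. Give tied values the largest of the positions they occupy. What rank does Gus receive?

Sorted (ascending): 10, 16, 17, 20, 21, 37, 38, 46, 46
The 2 values of 46 occupy positions 8–9 → each gets rank 9.
Gus has value 46 → rank 9.

9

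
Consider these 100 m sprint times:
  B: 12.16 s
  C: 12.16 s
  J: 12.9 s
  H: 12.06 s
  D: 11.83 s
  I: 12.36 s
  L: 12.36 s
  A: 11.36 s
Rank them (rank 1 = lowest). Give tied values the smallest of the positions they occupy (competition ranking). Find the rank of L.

6

Sorted (ascending): 11.36, 11.83, 12.06, 12.16, 12.16, 12.36, 12.36, 12.9
The 2 values of 12.16 occupy positions 4–5 → each gets rank 4.
The 2 values of 12.36 occupy positions 6–7 → each gets rank 6.
L has value 12.36 s → rank 6.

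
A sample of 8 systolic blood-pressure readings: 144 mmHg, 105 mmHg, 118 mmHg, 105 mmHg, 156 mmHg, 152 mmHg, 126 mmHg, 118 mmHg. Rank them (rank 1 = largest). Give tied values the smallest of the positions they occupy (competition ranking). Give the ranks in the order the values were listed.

Sorted (descending): 156, 152, 144, 126, 118, 118, 105, 105
The 2 values of 118 occupy positions 5–6 → each gets rank 5.
The 2 values of 105 occupy positions 7–8 → each gets rank 7.

3, 7, 5, 7, 1, 2, 4, 5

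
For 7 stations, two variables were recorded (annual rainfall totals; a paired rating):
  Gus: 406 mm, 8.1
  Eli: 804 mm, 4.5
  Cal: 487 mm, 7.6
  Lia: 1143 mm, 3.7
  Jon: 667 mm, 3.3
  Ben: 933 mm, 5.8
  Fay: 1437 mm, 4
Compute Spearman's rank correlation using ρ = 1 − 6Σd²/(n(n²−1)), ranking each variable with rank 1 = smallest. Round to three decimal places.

Ranks of variable 1: 1, 4, 2, 6, 3, 5, 7
Ranks of variable 2: 7, 4, 6, 2, 1, 5, 3
d = r₁ − r₂: -6, 0, -4, 4, 2, 0, 4
d²: 36, 0, 16, 16, 4, 0, 16; Σd² = 88
ρ = 1 − 6·88/(7·48) = 1 − 528/336 = -0.571

-0.571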